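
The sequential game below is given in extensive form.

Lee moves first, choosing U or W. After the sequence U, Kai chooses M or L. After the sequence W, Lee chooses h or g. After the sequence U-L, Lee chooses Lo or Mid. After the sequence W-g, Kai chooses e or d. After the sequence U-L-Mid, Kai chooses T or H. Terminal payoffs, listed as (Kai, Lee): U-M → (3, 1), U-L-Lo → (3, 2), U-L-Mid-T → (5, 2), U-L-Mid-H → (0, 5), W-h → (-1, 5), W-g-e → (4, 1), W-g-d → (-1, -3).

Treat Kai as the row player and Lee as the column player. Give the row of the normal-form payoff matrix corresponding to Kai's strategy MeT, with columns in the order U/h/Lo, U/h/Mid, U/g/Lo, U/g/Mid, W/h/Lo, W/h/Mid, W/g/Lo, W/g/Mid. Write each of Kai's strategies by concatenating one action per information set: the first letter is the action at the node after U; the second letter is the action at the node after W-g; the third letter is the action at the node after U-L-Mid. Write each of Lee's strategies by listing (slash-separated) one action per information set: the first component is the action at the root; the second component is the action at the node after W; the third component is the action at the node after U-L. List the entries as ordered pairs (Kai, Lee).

(3,1) (3,1) (3,1) (3,1) (-1,5) (-1,5) (4,1) (4,1)

vs U/h/Lo: Lee plays U → Kai plays M at [U] → (3, 1)
vs U/h/Mid: Lee plays U → Kai plays M at [U] → (3, 1)
vs U/g/Lo: Lee plays U → Kai plays M at [U] → (3, 1)
vs U/g/Mid: Lee plays U → Kai plays M at [U] → (3, 1)
vs W/h/Lo: Lee plays W → Lee plays h at [W] → (-1, 5)
vs W/h/Mid: Lee plays W → Lee plays h at [W] → (-1, 5)
vs W/g/Lo: Lee plays W → Lee plays g at [W] → Kai plays e at [W-g] → (4, 1)
vs W/g/Mid: Lee plays W → Lee plays g at [W] → Kai plays e at [W-g] → (4, 1)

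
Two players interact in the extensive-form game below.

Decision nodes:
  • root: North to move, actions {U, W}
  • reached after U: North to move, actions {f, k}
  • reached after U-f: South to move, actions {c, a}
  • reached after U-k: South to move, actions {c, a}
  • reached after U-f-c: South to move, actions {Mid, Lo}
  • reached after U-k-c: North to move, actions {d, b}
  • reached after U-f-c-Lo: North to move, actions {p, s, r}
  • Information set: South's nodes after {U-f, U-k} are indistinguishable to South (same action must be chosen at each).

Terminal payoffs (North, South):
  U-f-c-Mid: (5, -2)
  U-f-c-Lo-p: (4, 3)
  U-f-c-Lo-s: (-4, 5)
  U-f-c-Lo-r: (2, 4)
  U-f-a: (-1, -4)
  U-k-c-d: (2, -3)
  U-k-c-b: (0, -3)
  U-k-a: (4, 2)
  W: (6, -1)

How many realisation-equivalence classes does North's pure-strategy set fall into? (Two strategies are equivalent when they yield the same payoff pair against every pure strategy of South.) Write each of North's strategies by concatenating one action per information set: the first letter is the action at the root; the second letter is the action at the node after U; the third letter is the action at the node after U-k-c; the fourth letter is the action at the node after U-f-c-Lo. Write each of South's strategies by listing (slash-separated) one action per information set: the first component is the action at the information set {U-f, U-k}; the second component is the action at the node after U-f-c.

6

North has 24 pure strategies: Ufdp, Ufds, Ufdr, Ufbp, Ufbs, Ufbr, Ukdp, Ukds, Ukdr, Ukbp, Ukbs, Ukbr, Wfdp, Wfds, Wfdr, Wfbp, Wfbs, Wfbr, Wkdp, Wkds, Wkdr, Wkbp, Wkbs, Wkbr. Columns: c/Mid, c/Lo, a/Mid, a/Lo.
{Ufdp, Ufbp} → row (5,-2) (4,3) (-1,-4) (-1,-4)
{Ufds, Ufbs} → row (5,-2) (-4,5) (-1,-4) (-1,-4)
{Ufdr, Ufbr} → row (5,-2) (2,4) (-1,-4) (-1,-4)
{Ukdp, Ukds, Ukdr} → row (2,-3) (2,-3) (4,2) (4,2)
{Ukbp, Ukbs, Ukbr} → row (0,-3) (0,-3) (4,2) (4,2)
{Wfdp, Wfds, Wfdr, Wfbp, Wfbs, Wfbr, Wkdp, Wkds, Wkdr, Wkbp, Wkbs, Wkbr} → row (6,-1) (6,-1) (6,-1) (6,-1)
That's 6 distinct rows out of 24 strategies.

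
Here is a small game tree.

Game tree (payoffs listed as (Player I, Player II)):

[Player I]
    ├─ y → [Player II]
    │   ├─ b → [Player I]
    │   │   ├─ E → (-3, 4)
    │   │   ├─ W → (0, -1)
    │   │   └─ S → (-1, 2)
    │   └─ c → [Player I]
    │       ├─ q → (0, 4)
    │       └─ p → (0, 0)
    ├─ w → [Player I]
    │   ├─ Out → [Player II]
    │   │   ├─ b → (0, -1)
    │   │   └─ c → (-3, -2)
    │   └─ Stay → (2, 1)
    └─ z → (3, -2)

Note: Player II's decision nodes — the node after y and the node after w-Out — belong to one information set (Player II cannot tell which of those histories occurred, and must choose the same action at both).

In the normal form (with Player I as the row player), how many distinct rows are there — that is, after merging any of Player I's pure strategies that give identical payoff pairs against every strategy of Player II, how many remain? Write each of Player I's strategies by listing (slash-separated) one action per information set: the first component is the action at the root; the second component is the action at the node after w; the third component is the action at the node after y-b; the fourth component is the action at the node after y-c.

Player I has 36 pure strategies: y/Out/E/q, y/Out/E/p, y/Out/W/q, y/Out/W/p, y/Out/S/q, y/Out/S/p, y/Stay/E/q, y/Stay/E/p, y/Stay/W/q, y/Stay/W/p, y/Stay/S/q, y/Stay/S/p, w/Out/E/q, w/Out/E/p, w/Out/W/q, w/Out/W/p, w/Out/S/q, w/Out/S/p, w/Stay/E/q, w/Stay/E/p, w/Stay/W/q, w/Stay/W/p, w/Stay/S/q, w/Stay/S/p, z/Out/E/q, z/Out/E/p, z/Out/W/q, z/Out/W/p, z/Out/S/q, z/Out/S/p, z/Stay/E/q, z/Stay/E/p, z/Stay/W/q, z/Stay/W/p, z/Stay/S/q, z/Stay/S/p. Columns: b, c.
{y/Out/E/q, y/Stay/E/q} → row (-3,4) (0,4)
{y/Out/E/p, y/Stay/E/p} → row (-3,4) (0,0)
{y/Out/W/q, y/Stay/W/q} → row (0,-1) (0,4)
{y/Out/W/p, y/Stay/W/p} → row (0,-1) (0,0)
{y/Out/S/q, y/Stay/S/q} → row (-1,2) (0,4)
{y/Out/S/p, y/Stay/S/p} → row (-1,2) (0,0)
{w/Out/E/q, w/Out/E/p, w/Out/W/q, w/Out/W/p, w/Out/S/q, w/Out/S/p} → row (0,-1) (-3,-2)
{w/Stay/E/q, w/Stay/E/p, w/Stay/W/q, w/Stay/W/p, w/Stay/S/q, w/Stay/S/p} → row (2,1) (2,1)
{z/Out/E/q, z/Out/E/p, z/Out/W/q, z/Out/W/p, z/Out/S/q, z/Out/S/p, z/Stay/E/q, z/Stay/E/p, z/Stay/W/q, z/Stay/W/p, z/Stay/S/q, z/Stay/S/p} → row (3,-2) (3,-2)
That's 9 distinct rows out of 36 strategies.

9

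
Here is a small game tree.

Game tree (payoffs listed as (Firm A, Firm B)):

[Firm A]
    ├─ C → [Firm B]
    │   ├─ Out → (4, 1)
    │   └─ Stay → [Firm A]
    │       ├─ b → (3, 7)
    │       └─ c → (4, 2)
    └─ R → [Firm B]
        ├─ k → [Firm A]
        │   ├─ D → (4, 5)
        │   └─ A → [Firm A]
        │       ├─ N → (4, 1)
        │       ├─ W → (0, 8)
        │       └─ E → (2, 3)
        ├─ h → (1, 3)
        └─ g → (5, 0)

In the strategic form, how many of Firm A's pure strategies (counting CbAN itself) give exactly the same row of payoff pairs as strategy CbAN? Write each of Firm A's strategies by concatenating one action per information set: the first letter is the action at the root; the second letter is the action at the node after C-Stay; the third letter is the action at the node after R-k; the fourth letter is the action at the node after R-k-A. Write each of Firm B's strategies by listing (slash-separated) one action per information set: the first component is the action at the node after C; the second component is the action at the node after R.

Row for CbAN (columns Out/k, Out/h, Out/g, Stay/k, Stay/h, Stay/g): (4,1) (4,1) (4,1) (3,7) (3,7) (3,7).
Under CbAN, Firm A's choice at the node after R-k and at the node after R-k-A can never be reached regardless of what Firm B does, so varying those choices leaves every outcome unchanged.
Holding the reachable choices fixed and varying the unreachable ones freely already gives 2 × 3 = 6 equivalent strategies.
No other strategy reproduces this row, so those 6 are the full class: CbDN, CbDW, CbDE, CbAN, CbAW, CbAE.

6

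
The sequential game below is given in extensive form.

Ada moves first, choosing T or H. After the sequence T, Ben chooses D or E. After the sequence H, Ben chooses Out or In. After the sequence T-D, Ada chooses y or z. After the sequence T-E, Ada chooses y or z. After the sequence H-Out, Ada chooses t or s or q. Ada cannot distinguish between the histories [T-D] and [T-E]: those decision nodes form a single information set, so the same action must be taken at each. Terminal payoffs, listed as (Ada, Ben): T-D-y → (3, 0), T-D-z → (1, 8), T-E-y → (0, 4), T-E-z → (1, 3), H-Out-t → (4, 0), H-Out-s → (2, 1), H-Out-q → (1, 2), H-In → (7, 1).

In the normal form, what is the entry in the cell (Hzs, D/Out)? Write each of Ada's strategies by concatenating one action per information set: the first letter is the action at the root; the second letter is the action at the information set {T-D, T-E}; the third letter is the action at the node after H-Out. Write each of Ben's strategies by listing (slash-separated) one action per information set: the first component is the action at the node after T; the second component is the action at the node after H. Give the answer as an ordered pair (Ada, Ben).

Trace the play path from the root:
  Ada plays H
  Ben plays Out at [H]
  Ada plays s at [H-Out]
→ terminal payoff (2, 1).
(Ada's choice at the information set {T-D, T-E} is never reached on this path, so it doesn't affect the outcome.)

(2, 1)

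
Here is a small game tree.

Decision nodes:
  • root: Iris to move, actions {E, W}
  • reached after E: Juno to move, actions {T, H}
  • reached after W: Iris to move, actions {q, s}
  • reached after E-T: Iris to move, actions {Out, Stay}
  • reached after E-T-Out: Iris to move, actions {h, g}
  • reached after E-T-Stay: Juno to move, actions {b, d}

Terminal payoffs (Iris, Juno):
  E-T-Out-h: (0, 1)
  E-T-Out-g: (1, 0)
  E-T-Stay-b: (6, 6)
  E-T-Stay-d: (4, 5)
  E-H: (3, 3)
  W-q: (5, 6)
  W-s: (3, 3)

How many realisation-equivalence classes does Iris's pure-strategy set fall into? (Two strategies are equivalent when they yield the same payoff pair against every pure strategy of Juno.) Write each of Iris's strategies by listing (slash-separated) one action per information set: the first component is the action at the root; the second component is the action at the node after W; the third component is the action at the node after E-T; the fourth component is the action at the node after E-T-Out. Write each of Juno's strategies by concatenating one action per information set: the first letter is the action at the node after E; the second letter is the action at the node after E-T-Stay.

5

Iris has 16 pure strategies: E/q/Out/h, E/q/Out/g, E/q/Stay/h, E/q/Stay/g, E/s/Out/h, E/s/Out/g, E/s/Stay/h, E/s/Stay/g, W/q/Out/h, W/q/Out/g, W/q/Stay/h, W/q/Stay/g, W/s/Out/h, W/s/Out/g, W/s/Stay/h, W/s/Stay/g. Columns: Tb, Td, Hb, Hd.
{E/q/Out/h, E/s/Out/h} → row (0,1) (0,1) (3,3) (3,3)
{E/q/Out/g, E/s/Out/g} → row (1,0) (1,0) (3,3) (3,3)
{E/q/Stay/h, E/q/Stay/g, E/s/Stay/h, E/s/Stay/g} → row (6,6) (4,5) (3,3) (3,3)
{W/q/Out/h, W/q/Out/g, W/q/Stay/h, W/q/Stay/g} → row (5,6) (5,6) (5,6) (5,6)
{W/s/Out/h, W/s/Out/g, W/s/Stay/h, W/s/Stay/g} → row (3,3) (3,3) (3,3) (3,3)
That's 5 distinct rows out of 16 strategies.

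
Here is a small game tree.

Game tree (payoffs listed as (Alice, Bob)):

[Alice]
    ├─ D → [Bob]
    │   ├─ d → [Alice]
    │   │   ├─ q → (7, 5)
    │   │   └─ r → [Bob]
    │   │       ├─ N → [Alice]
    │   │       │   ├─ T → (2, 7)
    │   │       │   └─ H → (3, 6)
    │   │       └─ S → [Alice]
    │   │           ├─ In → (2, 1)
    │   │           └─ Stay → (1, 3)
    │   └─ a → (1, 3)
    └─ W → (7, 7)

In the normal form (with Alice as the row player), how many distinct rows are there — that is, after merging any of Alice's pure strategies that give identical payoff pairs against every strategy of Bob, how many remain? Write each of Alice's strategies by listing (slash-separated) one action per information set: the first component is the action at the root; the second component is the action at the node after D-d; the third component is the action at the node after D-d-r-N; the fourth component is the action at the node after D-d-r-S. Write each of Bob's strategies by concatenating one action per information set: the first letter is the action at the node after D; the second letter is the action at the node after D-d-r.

Alice has 16 pure strategies: D/q/T/In, D/q/T/Stay, D/q/H/In, D/q/H/Stay, D/r/T/In, D/r/T/Stay, D/r/H/In, D/r/H/Stay, W/q/T/In, W/q/T/Stay, W/q/H/In, W/q/H/Stay, W/r/T/In, W/r/T/Stay, W/r/H/In, W/r/H/Stay. Columns: dN, dS, aN, aS.
{D/q/T/In, D/q/T/Stay, D/q/H/In, D/q/H/Stay} → row (7,5) (7,5) (1,3) (1,3)
{D/r/T/In} → row (2,7) (2,1) (1,3) (1,3)
{D/r/T/Stay} → row (2,7) (1,3) (1,3) (1,3)
{D/r/H/In} → row (3,6) (2,1) (1,3) (1,3)
{D/r/H/Stay} → row (3,6) (1,3) (1,3) (1,3)
{W/q/T/In, W/q/T/Stay, W/q/H/In, W/q/H/Stay, W/r/T/In, W/r/T/Stay, W/r/H/In, W/r/H/Stay} → row (7,7) (7,7) (7,7) (7,7)
That's 6 distinct rows out of 16 strategies.

6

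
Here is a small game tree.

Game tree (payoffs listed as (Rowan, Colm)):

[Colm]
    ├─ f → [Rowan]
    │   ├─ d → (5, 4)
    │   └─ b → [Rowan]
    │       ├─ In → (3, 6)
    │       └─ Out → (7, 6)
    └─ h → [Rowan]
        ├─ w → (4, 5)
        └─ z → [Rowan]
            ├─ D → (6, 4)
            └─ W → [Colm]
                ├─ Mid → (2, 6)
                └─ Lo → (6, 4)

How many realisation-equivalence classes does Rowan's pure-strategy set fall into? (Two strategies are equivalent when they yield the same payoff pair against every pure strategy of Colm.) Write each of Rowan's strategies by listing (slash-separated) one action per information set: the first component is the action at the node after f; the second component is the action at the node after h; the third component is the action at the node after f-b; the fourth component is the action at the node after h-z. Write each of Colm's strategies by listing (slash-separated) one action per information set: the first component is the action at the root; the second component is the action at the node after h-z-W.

Rowan has 16 pure strategies: d/w/In/D, d/w/In/W, d/w/Out/D, d/w/Out/W, d/z/In/D, d/z/In/W, d/z/Out/D, d/z/Out/W, b/w/In/D, b/w/In/W, b/w/Out/D, b/w/Out/W, b/z/In/D, b/z/In/W, b/z/Out/D, b/z/Out/W. Columns: f/Mid, f/Lo, h/Mid, h/Lo.
{d/w/In/D, d/w/In/W, d/w/Out/D, d/w/Out/W} → row (5,4) (5,4) (4,5) (4,5)
{d/z/In/D, d/z/Out/D} → row (5,4) (5,4) (6,4) (6,4)
{d/z/In/W, d/z/Out/W} → row (5,4) (5,4) (2,6) (6,4)
{b/w/In/D, b/w/In/W} → row (3,6) (3,6) (4,5) (4,5)
{b/w/Out/D, b/w/Out/W} → row (7,6) (7,6) (4,5) (4,5)
{b/z/In/D} → row (3,6) (3,6) (6,4) (6,4)
{b/z/In/W} → row (3,6) (3,6) (2,6) (6,4)
{b/z/Out/D} → row (7,6) (7,6) (6,4) (6,4)
{b/z/Out/W} → row (7,6) (7,6) (2,6) (6,4)
That's 9 distinct rows out of 16 strategies.

9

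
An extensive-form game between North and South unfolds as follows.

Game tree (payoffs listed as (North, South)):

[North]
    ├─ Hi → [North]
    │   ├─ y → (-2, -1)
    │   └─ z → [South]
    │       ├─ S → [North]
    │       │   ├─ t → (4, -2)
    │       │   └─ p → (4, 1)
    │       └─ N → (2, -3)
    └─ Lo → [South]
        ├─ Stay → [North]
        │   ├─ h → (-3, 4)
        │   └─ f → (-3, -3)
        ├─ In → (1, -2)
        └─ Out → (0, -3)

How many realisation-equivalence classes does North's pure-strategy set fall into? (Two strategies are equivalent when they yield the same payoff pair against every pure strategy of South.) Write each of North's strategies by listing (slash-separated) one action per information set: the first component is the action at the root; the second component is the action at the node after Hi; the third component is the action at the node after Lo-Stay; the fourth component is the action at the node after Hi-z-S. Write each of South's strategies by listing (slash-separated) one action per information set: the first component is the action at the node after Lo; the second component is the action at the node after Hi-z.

5

North has 16 pure strategies: Hi/y/h/t, Hi/y/h/p, Hi/y/f/t, Hi/y/f/p, Hi/z/h/t, Hi/z/h/p, Hi/z/f/t, Hi/z/f/p, Lo/y/h/t, Lo/y/h/p, Lo/y/f/t, Lo/y/f/p, Lo/z/h/t, Lo/z/h/p, Lo/z/f/t, Lo/z/f/p. Columns: Stay/S, Stay/N, In/S, In/N, Out/S, Out/N.
{Hi/y/h/t, Hi/y/h/p, Hi/y/f/t, Hi/y/f/p} → row (-2,-1) (-2,-1) (-2,-1) (-2,-1) (-2,-1) (-2,-1)
{Hi/z/h/t, Hi/z/f/t} → row (4,-2) (2,-3) (4,-2) (2,-3) (4,-2) (2,-3)
{Hi/z/h/p, Hi/z/f/p} → row (4,1) (2,-3) (4,1) (2,-3) (4,1) (2,-3)
{Lo/y/h/t, Lo/y/h/p, Lo/z/h/t, Lo/z/h/p} → row (-3,4) (-3,4) (1,-2) (1,-2) (0,-3) (0,-3)
{Lo/y/f/t, Lo/y/f/p, Lo/z/f/t, Lo/z/f/p} → row (-3,-3) (-3,-3) (1,-2) (1,-2) (0,-3) (0,-3)
That's 5 distinct rows out of 16 strategies.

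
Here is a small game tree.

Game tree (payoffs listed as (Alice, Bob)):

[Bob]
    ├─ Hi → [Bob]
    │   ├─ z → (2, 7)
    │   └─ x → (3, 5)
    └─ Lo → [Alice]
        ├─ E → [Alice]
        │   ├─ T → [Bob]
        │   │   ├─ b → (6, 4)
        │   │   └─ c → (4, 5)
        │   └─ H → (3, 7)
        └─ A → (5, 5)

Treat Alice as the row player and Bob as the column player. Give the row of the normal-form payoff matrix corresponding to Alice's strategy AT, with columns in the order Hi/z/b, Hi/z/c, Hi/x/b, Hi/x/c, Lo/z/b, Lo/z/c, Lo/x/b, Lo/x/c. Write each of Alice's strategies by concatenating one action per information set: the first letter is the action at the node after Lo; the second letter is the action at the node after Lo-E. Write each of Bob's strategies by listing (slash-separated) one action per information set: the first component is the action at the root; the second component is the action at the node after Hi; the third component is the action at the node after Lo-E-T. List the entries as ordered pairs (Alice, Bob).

(2,7) (2,7) (3,5) (3,5) (5,5) (5,5) (5,5) (5,5)

vs Hi/z/b: Bob plays Hi → Bob plays z at [Hi] → (2, 7)
vs Hi/z/c: Bob plays Hi → Bob plays z at [Hi] → (2, 7)
vs Hi/x/b: Bob plays Hi → Bob plays x at [Hi] → (3, 5)
vs Hi/x/c: Bob plays Hi → Bob plays x at [Hi] → (3, 5)
vs Lo/z/b: Bob plays Lo → Alice plays A at [Lo] → (5, 5)
vs Lo/z/c: Bob plays Lo → Alice plays A at [Lo] → (5, 5)
vs Lo/x/b: Bob plays Lo → Alice plays A at [Lo] → (5, 5)
vs Lo/x/c: Bob plays Lo → Alice plays A at [Lo] → (5, 5)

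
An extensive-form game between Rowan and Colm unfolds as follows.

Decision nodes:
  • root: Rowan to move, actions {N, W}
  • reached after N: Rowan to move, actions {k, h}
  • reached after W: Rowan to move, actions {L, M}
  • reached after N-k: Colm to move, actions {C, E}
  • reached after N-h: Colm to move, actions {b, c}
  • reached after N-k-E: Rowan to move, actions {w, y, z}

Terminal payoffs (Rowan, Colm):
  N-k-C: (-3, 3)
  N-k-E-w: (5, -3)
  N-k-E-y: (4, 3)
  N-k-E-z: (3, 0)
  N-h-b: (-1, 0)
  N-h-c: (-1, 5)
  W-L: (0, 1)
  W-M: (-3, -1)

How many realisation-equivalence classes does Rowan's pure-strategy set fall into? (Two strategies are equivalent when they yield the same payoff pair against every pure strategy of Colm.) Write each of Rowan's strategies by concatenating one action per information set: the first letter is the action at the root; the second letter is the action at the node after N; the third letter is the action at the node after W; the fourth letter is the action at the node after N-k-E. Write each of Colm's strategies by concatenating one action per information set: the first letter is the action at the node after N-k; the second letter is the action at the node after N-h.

6

Rowan has 24 pure strategies: NkLw, NkLy, NkLz, NkMw, NkMy, NkMz, NhLw, NhLy, NhLz, NhMw, NhMy, NhMz, WkLw, WkLy, WkLz, WkMw, WkMy, WkMz, WhLw, WhLy, WhLz, WhMw, WhMy, WhMz. Columns: Cb, Cc, Eb, Ec.
{NkLw, NkMw} → row (-3,3) (-3,3) (5,-3) (5,-3)
{NkLy, NkMy} → row (-3,3) (-3,3) (4,3) (4,3)
{NkLz, NkMz} → row (-3,3) (-3,3) (3,0) (3,0)
{NhLw, NhLy, NhLz, NhMw, NhMy, NhMz} → row (-1,0) (-1,5) (-1,0) (-1,5)
{WkLw, WkLy, WkLz, WhLw, WhLy, WhLz} → row (0,1) (0,1) (0,1) (0,1)
{WkMw, WkMy, WkMz, WhMw, WhMy, WhMz} → row (-3,-1) (-3,-1) (-3,-1) (-3,-1)
That's 6 distinct rows out of 24 strategies.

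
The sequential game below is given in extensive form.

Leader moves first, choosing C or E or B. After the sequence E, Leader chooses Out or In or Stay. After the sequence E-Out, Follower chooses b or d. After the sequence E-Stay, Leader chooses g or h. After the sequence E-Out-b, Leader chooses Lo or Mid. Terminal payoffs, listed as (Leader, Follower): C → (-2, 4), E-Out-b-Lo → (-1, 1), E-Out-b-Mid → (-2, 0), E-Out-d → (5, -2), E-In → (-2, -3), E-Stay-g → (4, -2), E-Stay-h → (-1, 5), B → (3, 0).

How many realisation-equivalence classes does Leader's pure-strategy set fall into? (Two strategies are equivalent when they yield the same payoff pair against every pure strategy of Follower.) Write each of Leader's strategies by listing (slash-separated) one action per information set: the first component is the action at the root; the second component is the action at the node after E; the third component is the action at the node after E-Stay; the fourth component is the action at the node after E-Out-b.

Leader has 36 pure strategies: C/Out/g/Lo, C/Out/g/Mid, C/Out/h/Lo, C/Out/h/Mid, C/In/g/Lo, C/In/g/Mid, C/In/h/Lo, C/In/h/Mid, C/Stay/g/Lo, C/Stay/g/Mid, C/Stay/h/Lo, C/Stay/h/Mid, E/Out/g/Lo, E/Out/g/Mid, E/Out/h/Lo, E/Out/h/Mid, E/In/g/Lo, E/In/g/Mid, E/In/h/Lo, E/In/h/Mid, E/Stay/g/Lo, E/Stay/g/Mid, E/Stay/h/Lo, E/Stay/h/Mid, B/Out/g/Lo, B/Out/g/Mid, B/Out/h/Lo, B/Out/h/Mid, B/In/g/Lo, B/In/g/Mid, B/In/h/Lo, B/In/h/Mid, B/Stay/g/Lo, B/Stay/g/Mid, B/Stay/h/Lo, B/Stay/h/Mid. Columns: b, d.
{C/Out/g/Lo, C/Out/g/Mid, C/Out/h/Lo, C/Out/h/Mid, C/In/g/Lo, C/In/g/Mid, C/In/h/Lo, C/In/h/Mid, C/Stay/g/Lo, C/Stay/g/Mid, C/Stay/h/Lo, C/Stay/h/Mid} → row (-2,4) (-2,4)
{E/Out/g/Lo, E/Out/h/Lo} → row (-1,1) (5,-2)
{E/Out/g/Mid, E/Out/h/Mid} → row (-2,0) (5,-2)
{E/In/g/Lo, E/In/g/Mid, E/In/h/Lo, E/In/h/Mid} → row (-2,-3) (-2,-3)
{E/Stay/g/Lo, E/Stay/g/Mid} → row (4,-2) (4,-2)
{E/Stay/h/Lo, E/Stay/h/Mid} → row (-1,5) (-1,5)
{B/Out/g/Lo, B/Out/g/Mid, B/Out/h/Lo, B/Out/h/Mid, B/In/g/Lo, B/In/g/Mid, B/In/h/Lo, B/In/h/Mid, B/Stay/g/Lo, B/Stay/g/Mid, B/Stay/h/Lo, B/Stay/h/Mid} → row (3,0) (3,0)
That's 7 distinct rows out of 36 strategies.

7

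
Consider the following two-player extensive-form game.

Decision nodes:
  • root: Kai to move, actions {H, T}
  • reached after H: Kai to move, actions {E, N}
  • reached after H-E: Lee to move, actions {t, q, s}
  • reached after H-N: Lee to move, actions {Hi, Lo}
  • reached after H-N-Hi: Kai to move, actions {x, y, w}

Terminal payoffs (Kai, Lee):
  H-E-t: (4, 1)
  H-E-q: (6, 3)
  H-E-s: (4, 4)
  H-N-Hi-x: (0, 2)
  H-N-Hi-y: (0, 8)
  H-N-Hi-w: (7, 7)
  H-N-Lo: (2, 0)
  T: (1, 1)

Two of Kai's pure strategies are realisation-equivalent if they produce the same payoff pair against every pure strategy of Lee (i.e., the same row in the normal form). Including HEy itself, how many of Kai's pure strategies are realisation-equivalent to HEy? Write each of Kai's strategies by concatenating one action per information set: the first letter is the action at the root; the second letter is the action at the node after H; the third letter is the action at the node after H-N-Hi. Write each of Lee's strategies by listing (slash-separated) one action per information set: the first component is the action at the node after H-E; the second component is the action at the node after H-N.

Row for HEy (columns t/Hi, t/Lo, q/Hi, q/Lo, s/Hi, s/Lo): (4,1) (4,1) (6,3) (6,3) (4,4) (4,4).
Under HEy, Kai's choice at the node after H-N-Hi can never be reached regardless of what Lee does, so varying those choices leaves every outcome unchanged.
Holding the reachable choices fixed and varying the unreachable one freely already gives 3 equivalent strategies.
No other strategy reproduces this row, so those 3 are the full class: HEx, HEy, HEw.

3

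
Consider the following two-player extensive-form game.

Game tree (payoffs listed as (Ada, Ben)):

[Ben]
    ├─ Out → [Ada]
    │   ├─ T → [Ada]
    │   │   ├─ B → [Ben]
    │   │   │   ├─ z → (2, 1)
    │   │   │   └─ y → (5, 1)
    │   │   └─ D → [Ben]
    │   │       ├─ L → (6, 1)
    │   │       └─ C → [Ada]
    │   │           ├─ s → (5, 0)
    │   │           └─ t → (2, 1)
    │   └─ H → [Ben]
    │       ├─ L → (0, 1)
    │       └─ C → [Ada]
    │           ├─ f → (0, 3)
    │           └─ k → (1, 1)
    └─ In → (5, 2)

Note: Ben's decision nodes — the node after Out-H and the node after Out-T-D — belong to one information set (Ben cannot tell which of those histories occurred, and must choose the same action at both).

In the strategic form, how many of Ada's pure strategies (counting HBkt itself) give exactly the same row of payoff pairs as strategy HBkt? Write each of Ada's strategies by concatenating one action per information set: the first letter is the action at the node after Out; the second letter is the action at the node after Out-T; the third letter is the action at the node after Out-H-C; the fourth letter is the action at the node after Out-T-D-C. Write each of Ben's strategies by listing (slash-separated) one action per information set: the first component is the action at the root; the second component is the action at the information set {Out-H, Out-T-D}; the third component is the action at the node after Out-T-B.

Row for HBkt (columns Out/L/z, Out/L/y, Out/C/z, Out/C/y, In/L/z, In/L/y, In/C/z, In/C/y): (0,1) (0,1) (1,1) (1,1) (5,2) (5,2) (5,2) (5,2).
Under HBkt, Ada's choice at the node after Out-T and at the node after Out-T-D-C can never be reached regardless of what Ben does, so varying those choices leaves every outcome unchanged.
Holding the reachable choices fixed and varying the unreachable ones freely already gives 2 × 2 = 4 equivalent strategies.
No other strategy reproduces this row, so those 4 are the full class: HBks, HBkt, HDks, HDkt.

4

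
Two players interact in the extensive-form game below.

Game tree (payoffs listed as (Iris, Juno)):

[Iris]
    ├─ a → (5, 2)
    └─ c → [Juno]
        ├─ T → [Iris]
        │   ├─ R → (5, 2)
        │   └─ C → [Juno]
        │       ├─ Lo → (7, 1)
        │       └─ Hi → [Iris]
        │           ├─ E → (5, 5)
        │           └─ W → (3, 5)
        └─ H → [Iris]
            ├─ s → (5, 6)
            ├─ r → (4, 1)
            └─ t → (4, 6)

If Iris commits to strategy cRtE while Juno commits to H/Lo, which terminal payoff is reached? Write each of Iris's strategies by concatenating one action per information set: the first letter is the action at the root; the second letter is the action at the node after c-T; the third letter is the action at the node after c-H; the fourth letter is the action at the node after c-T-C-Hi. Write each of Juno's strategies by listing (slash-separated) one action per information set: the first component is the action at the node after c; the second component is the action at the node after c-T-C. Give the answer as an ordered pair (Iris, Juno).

(4, 6)

Trace the play path from the root:
  Iris plays c
  Juno plays H at [c]
  Iris plays t at [c-H]
→ terminal payoff (4, 6).
(Iris's choice at the node after c-T is never reached on this path, so it doesn't affect the outcome.)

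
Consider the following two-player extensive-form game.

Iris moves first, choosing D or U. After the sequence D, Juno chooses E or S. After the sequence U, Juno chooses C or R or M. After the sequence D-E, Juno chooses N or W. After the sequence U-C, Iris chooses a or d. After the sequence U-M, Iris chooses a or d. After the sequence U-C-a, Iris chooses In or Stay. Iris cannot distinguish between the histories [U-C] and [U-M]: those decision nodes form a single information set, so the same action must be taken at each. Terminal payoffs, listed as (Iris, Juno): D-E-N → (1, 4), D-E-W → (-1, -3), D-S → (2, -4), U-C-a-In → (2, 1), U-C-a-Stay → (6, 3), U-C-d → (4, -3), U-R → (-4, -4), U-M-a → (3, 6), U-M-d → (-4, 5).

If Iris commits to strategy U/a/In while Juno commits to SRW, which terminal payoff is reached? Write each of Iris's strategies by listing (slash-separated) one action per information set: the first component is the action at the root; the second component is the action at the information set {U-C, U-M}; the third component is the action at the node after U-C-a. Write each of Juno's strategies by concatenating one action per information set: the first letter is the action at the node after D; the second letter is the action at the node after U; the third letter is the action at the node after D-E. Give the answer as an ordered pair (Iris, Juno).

Trace the play path from the root:
  Iris plays U
  Juno plays R at [U]
→ terminal payoff (-4, -4).
(Iris's choice at the information set {U-C, U-M} is never reached on this path, so it doesn't affect the outcome.)

(-4, -4)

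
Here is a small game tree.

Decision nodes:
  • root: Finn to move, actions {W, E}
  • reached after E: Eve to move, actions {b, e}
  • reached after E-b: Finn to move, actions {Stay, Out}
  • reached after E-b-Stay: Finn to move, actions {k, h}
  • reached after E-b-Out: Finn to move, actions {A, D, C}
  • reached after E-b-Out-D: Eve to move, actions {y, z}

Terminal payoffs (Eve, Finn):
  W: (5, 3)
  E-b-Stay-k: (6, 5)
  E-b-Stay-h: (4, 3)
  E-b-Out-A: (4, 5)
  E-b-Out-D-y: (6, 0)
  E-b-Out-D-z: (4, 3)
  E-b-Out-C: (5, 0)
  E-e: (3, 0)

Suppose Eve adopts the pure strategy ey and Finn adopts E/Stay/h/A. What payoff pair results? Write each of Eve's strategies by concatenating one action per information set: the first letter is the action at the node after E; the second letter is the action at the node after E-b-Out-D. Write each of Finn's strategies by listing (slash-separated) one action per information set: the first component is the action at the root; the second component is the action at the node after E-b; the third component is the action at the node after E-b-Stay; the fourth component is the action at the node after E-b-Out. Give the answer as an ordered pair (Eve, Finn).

(3, 0)

Trace the play path from the root:
  Finn plays E
  Eve plays e at [E]
→ terminal payoff (3, 0).
(Eve's choice at the node after E-b-Out-D is never reached on this path, so it doesn't affect the outcome.)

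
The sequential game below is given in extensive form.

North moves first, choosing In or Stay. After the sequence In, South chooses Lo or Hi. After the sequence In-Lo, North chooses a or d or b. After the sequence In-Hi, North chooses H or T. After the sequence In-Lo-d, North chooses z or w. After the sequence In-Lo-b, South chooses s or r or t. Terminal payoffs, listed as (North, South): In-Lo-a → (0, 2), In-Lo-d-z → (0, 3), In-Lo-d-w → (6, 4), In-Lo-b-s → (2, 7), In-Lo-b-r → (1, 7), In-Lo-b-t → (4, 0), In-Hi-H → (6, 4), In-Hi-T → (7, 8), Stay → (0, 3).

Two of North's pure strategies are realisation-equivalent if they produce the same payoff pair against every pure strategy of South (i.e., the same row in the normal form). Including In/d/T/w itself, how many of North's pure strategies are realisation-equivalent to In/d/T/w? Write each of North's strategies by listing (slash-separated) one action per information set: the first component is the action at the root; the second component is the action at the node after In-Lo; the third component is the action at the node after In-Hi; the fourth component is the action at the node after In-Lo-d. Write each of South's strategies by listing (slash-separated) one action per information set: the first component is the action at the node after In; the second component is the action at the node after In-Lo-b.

1

Row for In/d/T/w (columns Lo/s, Lo/r, Lo/t, Hi/s, Hi/r, Hi/t): (6,4) (6,4) (6,4) (7,8) (7,8) (7,8).
Every one of North's information sets is on the play path for some reply by South when North follows In/d/T/w.
Changing the action at any of them therefore changes at least one column, so only In/d/T/w itself gives this row.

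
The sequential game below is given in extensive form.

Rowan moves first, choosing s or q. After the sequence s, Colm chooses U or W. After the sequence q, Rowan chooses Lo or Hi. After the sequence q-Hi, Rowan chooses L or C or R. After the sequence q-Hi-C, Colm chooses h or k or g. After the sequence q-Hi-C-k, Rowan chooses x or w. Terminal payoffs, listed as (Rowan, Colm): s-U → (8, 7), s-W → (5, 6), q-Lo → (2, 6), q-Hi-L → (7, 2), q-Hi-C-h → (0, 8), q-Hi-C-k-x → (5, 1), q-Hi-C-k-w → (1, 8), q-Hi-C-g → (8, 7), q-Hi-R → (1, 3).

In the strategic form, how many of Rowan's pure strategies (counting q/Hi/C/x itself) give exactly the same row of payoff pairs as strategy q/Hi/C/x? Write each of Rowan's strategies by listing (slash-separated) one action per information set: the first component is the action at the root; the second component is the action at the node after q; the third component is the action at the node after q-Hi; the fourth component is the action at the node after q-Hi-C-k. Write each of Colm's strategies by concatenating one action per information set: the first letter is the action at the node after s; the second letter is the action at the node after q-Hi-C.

Row for q/Hi/C/x (columns Uh, Uk, Ug, Wh, Wk, Wg): (0,8) (5,1) (8,7) (0,8) (5,1) (8,7).
Every one of Rowan's information sets is on the play path for some reply by Colm when Rowan follows q/Hi/C/x.
Changing the action at any of them therefore changes at least one column, so only q/Hi/C/x itself gives this row.

1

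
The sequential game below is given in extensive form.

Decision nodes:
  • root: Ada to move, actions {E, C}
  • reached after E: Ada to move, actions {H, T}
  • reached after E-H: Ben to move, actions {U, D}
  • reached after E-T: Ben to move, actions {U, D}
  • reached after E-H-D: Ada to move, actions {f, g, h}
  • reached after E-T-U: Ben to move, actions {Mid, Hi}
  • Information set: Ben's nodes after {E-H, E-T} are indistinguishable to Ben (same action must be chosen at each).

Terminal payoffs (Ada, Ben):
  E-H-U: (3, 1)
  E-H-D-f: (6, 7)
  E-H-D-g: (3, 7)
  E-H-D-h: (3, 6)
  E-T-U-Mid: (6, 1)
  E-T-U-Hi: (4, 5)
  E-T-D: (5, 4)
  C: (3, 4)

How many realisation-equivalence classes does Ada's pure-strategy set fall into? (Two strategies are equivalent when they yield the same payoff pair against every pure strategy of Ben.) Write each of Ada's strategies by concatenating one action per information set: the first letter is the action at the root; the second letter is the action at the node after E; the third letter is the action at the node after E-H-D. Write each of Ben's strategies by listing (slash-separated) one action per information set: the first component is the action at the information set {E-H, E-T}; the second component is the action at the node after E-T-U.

Ada has 12 pure strategies: EHf, EHg, EHh, ETf, ETg, ETh, CHf, CHg, CHh, CTf, CTg, CTh. Columns: U/Mid, U/Hi, D/Mid, D/Hi.
{EHf} → row (3,1) (3,1) (6,7) (6,7)
{EHg} → row (3,1) (3,1) (3,7) (3,7)
{EHh} → row (3,1) (3,1) (3,6) (3,6)
{ETf, ETg, ETh} → row (6,1) (4,5) (5,4) (5,4)
{CHf, CHg, CHh, CTf, CTg, CTh} → row (3,4) (3,4) (3,4) (3,4)
That's 5 distinct rows out of 12 strategies.

5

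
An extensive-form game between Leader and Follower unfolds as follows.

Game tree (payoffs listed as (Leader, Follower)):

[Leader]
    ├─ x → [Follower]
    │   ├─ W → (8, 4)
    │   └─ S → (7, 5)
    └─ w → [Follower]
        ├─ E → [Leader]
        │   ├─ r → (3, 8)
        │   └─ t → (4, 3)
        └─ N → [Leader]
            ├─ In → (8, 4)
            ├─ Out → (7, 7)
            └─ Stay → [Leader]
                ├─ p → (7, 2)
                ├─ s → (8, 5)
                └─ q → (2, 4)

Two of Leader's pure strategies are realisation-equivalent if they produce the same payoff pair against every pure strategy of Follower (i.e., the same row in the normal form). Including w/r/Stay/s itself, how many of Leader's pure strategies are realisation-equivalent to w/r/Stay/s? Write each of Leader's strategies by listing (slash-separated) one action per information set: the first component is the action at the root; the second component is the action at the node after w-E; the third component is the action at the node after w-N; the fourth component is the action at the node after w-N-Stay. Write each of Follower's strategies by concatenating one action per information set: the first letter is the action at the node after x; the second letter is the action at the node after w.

1

Row for w/r/Stay/s (columns WE, WN, SE, SN): (3,8) (8,5) (3,8) (8,5).
Every one of Leader's information sets is on the play path for some reply by Follower when Leader follows w/r/Stay/s.
Changing the action at any of them therefore changes at least one column, so only w/r/Stay/s itself gives this row.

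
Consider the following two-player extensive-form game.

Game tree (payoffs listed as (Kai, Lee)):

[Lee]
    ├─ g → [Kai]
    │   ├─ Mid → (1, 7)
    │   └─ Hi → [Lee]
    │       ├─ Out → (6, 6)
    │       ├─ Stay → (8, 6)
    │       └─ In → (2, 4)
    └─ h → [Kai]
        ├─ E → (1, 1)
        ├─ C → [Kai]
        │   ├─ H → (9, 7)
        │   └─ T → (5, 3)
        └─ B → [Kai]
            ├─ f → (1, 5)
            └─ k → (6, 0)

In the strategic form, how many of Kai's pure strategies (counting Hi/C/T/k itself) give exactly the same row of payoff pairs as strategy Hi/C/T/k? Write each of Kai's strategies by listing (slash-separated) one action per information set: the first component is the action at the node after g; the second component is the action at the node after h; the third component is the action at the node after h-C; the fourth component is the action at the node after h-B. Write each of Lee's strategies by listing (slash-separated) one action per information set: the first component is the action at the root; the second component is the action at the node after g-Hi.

2

Row for Hi/C/T/k (columns g/Out, g/Stay, g/In, h/Out, h/Stay, h/In): (6,6) (8,6) (2,4) (5,3) (5,3) (5,3).
Under Hi/C/T/k, Kai's choice at the node after h-B can never be reached regardless of what Lee does, so varying those choices leaves every outcome unchanged.
Holding the reachable choices fixed and varying the unreachable one freely already gives 2 equivalent strategies.
No other strategy reproduces this row, so those 2 are the full class: Hi/C/T/f, Hi/C/T/k.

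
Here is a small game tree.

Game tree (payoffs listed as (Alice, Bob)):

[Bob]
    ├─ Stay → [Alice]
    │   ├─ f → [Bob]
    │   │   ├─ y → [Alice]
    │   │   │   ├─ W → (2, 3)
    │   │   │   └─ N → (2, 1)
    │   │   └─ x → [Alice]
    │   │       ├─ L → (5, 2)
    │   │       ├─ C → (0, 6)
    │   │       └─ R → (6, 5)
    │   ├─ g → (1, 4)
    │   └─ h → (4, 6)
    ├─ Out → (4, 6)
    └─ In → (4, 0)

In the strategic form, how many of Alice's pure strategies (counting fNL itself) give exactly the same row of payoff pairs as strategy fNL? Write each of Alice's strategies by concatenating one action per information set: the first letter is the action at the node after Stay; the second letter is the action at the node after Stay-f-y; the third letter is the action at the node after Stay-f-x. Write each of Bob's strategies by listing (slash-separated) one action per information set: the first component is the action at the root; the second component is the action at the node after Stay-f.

Row for fNL (columns Stay/y, Stay/x, Out/y, Out/x, In/y, In/x): (2,1) (5,2) (4,6) (4,6) (4,0) (4,0).
Every one of Alice's information sets is on the play path for some reply by Bob when Alice follows fNL.
Changing the action at any of them therefore changes at least one column, so only fNL itself gives this row.

1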